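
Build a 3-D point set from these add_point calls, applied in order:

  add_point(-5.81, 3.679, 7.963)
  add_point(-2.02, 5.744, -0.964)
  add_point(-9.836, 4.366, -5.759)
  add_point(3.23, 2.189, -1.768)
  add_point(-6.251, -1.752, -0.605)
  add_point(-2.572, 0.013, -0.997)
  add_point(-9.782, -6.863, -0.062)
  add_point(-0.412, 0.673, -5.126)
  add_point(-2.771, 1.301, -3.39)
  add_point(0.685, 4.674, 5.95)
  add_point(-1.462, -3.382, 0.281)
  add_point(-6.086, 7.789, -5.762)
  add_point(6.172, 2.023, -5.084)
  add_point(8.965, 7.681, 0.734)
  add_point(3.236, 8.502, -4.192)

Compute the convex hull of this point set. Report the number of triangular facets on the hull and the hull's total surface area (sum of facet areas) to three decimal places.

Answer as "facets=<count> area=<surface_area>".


Points on the hull: [0, 2, 6, 7, 9, 10, 11, 12, 13, 14] (10 of 15).

Per-facet area ½‖(b−a)×(c−a)‖:
  f1: (p0, p6, p2) → 79.1900
  f2: (p11, p0, p2) → 35.7865
  f3: (p11, p12, p2) → 31.8378
  f4: (p9, p0, p13) → 10.3010
  f5: (p7, p6, p2) → 59.6427
  f6: (p7, p12, p2) → 18.6212
  f7: (p7, p12, p6) → 25.2775
  f8: (p10, p12, p13) → 45.1030
  f9: (p10, p12, p6) → 27.3538
  f10: (p10, p9, p13) → 51.2316
  f11: (p10, p0, p6) → 50.8134
  f12: (p10, p9, p0) → 34.2389
  f13: (p14, p12, p13) → 25.7566
  f14: (p14, p11, p12) → 32.2609
  f15: (p14, p0, p13) → 60.1244
  f16: (p14, p11, p0) → 67.0929
Σ area = 654.632

Euler characteristic 10−24+16 = 2 ✓

facets=16 area=654.632


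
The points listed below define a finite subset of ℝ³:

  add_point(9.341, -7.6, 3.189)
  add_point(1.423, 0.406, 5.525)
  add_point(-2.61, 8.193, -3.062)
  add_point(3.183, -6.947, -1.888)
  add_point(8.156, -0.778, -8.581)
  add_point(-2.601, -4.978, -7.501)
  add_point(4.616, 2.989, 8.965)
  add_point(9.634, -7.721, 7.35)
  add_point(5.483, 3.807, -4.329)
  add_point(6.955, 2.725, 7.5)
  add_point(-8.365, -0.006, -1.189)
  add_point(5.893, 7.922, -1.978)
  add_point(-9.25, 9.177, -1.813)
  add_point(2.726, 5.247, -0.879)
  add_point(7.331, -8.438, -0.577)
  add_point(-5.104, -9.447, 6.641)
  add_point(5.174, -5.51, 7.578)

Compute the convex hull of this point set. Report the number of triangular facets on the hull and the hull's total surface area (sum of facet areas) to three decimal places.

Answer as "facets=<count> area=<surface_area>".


Hull vertices (12/17): indices [0, 2, 4, 5, 6, 7, 9, 10, 11, 12, 14, 15].

Triangle areas on the boundary:
  f1: (p11, p4, p7) → 95.0349
  f2: (p6, p15, p12) → 142.6401
  f3: (p6, p15, p7) → 84.4032
  f4: (p6, p11, p12) → 91.4108
  f5: (p5, p4, p12) → 96.0732
  f6: (p2, p4, p12) → 27.2487
  f7: (p2, p11, p12) → 9.5209
  f8: (p2, p11, p4) → 47.2805
  f9: (p9, p11, p7) → 51.5224
  f10: (p9, p6, p7) → 14.2186
  f11: (p9, p6, p11) → 14.1970
  f12: (p10, p15, p12) → 34.8125
  f13: (p10, p5, p12) → 39.2701
  f14: (p10, p5, p15) → 62.2189
  f15: (p0, p4, p7) → 13.5333
  f16: (p14, p5, p4) → 59.4417
  f17: (p14, p0, p4) → 21.4991
  f18: (p14, p5, p15) → 83.7181
  f19: (p14, p15, p7) → 58.0667
  f20: (p14, p0, p7) → 4.1380
Σ area = 1050.249

Euler characteristic 12−30+20 = 2 ✓

facets=20 area=1050.249


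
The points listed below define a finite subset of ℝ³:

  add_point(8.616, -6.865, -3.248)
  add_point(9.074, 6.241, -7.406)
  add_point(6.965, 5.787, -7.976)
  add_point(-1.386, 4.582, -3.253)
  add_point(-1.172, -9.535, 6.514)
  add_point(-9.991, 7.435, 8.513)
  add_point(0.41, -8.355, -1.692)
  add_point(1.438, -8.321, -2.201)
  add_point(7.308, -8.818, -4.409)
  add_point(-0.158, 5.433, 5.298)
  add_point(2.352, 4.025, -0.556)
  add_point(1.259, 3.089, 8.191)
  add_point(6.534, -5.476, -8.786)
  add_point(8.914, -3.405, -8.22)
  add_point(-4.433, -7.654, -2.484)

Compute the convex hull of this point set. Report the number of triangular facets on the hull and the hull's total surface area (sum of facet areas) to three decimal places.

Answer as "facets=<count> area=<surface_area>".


facets=20 area=922.523

12 of the 15 inputs are extreme points: [0, 1, 2, 3, 4, 5, 8, 9, 11, 12, 13, 14].

Facet areas (half cross-product norm):
  f1: (p11, p4, p5) → 76.9394
  f2: (p0, p11, p1) → 108.9019
  f3: (p0, p11, p4) → 88.9219
  f4: (p9, p1, p5) → 51.3672
  f5: (p9, p11, p5) → 20.4653
  f6: (p9, p11, p1) → 28.5967
  f7: (p2, p3, p12) → 54.2248
  f8: (p2, p1, p5) → 23.1443
  f9: (p2, p3, p5) → 36.2408
  f10: (p14, p3, p12) → 74.2918
  f11: (p14, p3, p5) → 93.8223
  f12: (p14, p4, p5) → 91.3156
  f13: (p13, p0, p1) → 25.4200
  f14: (p13, p2, p1) → 10.4863
  f15: (p13, p2, p12) → 13.1947
  f16: (p8, p14, p12) → 33.1624
  f17: (p8, p13, p12) → 8.8170
  f18: (p8, p13, p0) → 7.9200
  f19: (p8, p0, p4) → 18.1505
  f20: (p8, p14, p4) → 57.1399
Σ area = 922.523

Check V−E+F: 12 − 30 + 20 = 2.


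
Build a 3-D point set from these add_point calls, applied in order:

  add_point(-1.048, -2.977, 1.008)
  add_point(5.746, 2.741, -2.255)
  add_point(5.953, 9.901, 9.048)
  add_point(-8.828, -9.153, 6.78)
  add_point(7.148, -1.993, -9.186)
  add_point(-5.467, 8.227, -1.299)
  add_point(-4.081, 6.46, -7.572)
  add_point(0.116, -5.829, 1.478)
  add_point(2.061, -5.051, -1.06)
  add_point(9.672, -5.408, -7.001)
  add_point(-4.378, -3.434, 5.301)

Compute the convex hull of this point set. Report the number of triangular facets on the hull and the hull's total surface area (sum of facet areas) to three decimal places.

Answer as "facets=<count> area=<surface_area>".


facets=10 area=890.070

Extreme-point indices: [2, 3, 4, 5, 6, 7, 9] — 7 of 11 on the boundary.

Area of each hull facet:
  f1: (p4, p9, p3) → 55.7732
  f2: (p4, p2, p9) → 52.0276
  f3: (p6, p4, p3) → 151.1993
  f4: (p6, p4, p2) → 136.5515
  f5: (p7, p9, p3) → 22.8636
  f6: (p7, p2, p3) → 95.1697
  f7: (p7, p2, p9) → 117.6371
  f8: (p5, p2, p3) → 150.5966
  f9: (p5, p6, p3) → 63.6442
  f10: (p5, p6, p2) → 44.6069
Σ area = 890.070

Euler: V−E+F = 7−15+10 = 2.


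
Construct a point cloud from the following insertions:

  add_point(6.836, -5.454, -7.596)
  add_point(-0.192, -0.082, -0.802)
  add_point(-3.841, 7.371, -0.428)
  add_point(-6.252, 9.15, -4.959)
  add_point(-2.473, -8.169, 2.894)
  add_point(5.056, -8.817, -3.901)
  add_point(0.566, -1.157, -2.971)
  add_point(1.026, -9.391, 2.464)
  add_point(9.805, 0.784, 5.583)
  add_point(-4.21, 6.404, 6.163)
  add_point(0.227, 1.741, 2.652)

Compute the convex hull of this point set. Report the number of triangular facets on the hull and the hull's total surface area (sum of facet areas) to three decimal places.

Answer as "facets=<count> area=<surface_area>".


Extreme-point indices: [0, 3, 4, 5, 7, 8, 9] — 7 of 11 on the boundary.

Facet areas (half cross-product norm):
  f1: (p0, p8, p3) → 140.6425
  f2: (p9, p8, p3) → 85.8861
  f3: (p5, p0, p3) → 51.8550
  f4: (p5, p7, p8) → 51.0101
  f5: (p5, p0, p8) → 37.8331
  f6: (p4, p7, p8) → 24.3031
  f7: (p4, p9, p8) → 99.9100
  f8: (p4, p9, p3) → 87.4082
  f9: (p4, p5, p3) → 98.2784
  f10: (p4, p5, p7) → 11.5573
Σ area = 688.684

Check V−E+F: 7 − 15 + 10 = 2.

facets=10 area=688.684


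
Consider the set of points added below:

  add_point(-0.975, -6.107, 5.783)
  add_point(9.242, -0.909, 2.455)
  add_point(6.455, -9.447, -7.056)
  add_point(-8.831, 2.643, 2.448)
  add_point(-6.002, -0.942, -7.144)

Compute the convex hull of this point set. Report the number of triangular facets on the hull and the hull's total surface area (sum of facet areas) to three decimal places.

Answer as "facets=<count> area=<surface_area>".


facets=6 area=498.484

Hull vertices (5/5): indices [0, 1, 2, 3, 4].

Area of each hull facet:
  f1: (p0, p1, p3) → 71.9828
  f2: (p0, p2, p1) → 75.3067
  f3: (p4, p1, p3) → 92.4913
  f4: (p4, p2, p1) → 96.9027
  f5: (p4, p0, p3) → 64.0215
  f6: (p4, p0, p2) → 97.7789
Σ area = 498.484

Euler: V−E+F = 5−9+6 = 2.


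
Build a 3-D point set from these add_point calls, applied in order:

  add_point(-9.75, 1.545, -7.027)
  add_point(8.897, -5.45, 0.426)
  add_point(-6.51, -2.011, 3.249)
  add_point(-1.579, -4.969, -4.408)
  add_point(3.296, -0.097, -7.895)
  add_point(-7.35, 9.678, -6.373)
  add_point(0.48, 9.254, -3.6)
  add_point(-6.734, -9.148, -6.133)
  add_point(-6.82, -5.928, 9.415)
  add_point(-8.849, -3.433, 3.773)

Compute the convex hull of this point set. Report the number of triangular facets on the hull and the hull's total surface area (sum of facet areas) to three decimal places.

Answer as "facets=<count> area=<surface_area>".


facets=12 area=839.413

Hull vertices (8/10): indices [0, 1, 4, 5, 6, 7, 8, 9].

Triangle areas on the boundary:
  f1: (p8, p7, p1) → 125.7250
  f2: (p4, p7, p0) → 67.8654
  f3: (p4, p7, p1) → 77.3739
  f4: (p9, p7, p0) → 57.8071
  f5: (p9, p8, p7) → 32.8267
  f6: (p6, p8, p1) → 151.2885
  f7: (p6, p4, p1) → 58.7522
  f8: (p5, p4, p0) → 55.3583
  f9: (p5, p6, p4) → 43.8030
  f10: (p5, p9, p0) → 48.2466
  f11: (p5, p9, p8) → 32.1395
  f12: (p5, p6, p8) → 88.2265
Σ area = 839.413

Euler: V−E+F = 8−18+12 = 2.


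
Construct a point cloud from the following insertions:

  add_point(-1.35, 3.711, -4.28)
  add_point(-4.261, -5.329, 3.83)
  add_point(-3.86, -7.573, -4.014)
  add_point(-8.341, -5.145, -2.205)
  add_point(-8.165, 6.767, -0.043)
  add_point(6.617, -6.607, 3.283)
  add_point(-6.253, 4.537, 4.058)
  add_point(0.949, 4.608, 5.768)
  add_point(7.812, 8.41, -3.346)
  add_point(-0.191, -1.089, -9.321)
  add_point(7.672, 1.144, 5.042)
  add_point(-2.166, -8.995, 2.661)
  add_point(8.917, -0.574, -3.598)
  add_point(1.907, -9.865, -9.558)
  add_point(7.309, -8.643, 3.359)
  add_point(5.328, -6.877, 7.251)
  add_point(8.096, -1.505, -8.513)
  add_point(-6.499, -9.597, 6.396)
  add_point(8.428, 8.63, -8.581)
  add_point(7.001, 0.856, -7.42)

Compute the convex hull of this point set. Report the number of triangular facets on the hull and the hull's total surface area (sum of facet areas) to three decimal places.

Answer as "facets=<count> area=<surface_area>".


Hull vertices (14/20): indices [3, 4, 6, 7, 8, 9, 10, 12, 13, 14, 15, 16, 17, 18].

Per-facet area ½‖(b−a)×(c−a)‖:
  f1: (p9, p13, p3) → 51.4669
  f2: (p9, p13, p18) → 48.0947
  f3: (p16, p18, p12) → 25.2722
  f4: (p16, p13, p18) → 30.4923
  f5: (p4, p9, p3) → 67.8084
  f6: (p4, p9, p18) → 94.3077
  f7: (p10, p18, p12) → 44.6660
  f8: (p6, p4, p7) → 15.5649
  f9: (p8, p10, p18) → 18.3664
  f10: (p8, p10, p7) → 41.1739
  f11: (p8, p4, p18) → 41.0111
  f12: (p8, p4, p7) → 66.2734
  f13: (p14, p10, p12) → 41.4160
  f14: (p14, p16, p12) → 24.1878
  f15: (p14, p16, p13) → 67.6769
  f16: (p17, p13, p3) → 65.3486
  f17: (p17, p14, p13) → 97.8869
  f18: (p17, p4, p3) → 57.1938
  f19: (p17, p6, p4) → 29.8865
  f20: (p17, p6, p7) → 53.0291
  f21: (p15, p14, p10) → 20.3533
  f22: (p15, p17, p14) → 27.6151
  f23: (p15, p10, p7) → 32.4193
  f24: (p15, p17, p7) → 74.5160
Σ area = 1136.027

Check V−E+F: 14 − 36 + 24 = 2.

facets=24 area=1136.027


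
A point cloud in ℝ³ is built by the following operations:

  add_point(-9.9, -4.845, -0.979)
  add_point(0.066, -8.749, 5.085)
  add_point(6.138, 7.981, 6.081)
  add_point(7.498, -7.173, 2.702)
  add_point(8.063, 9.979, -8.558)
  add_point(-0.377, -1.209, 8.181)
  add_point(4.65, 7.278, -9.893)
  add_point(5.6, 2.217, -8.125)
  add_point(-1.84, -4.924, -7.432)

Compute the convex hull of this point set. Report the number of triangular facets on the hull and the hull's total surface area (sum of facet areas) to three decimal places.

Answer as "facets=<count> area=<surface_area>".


Hull vertices (9/9): indices [0, 1, 2, 3, 4, 5, 6, 7, 8].

Per-facet area ½‖(b−a)×(c−a)‖:
  f1: (p5, p1, p0) → 49.6401
  f2: (p8, p1, p0) → 60.0237
  f3: (p2, p5, p0) → 68.6520
  f4: (p6, p8, p0) → 64.2067
  f5: (p6, p2, p0) → 158.4221
  f6: (p6, p2, p4) → 33.7037
  f7: (p3, p8, p1) → 51.5270
  f8: (p3, p2, p4) → 115.5966
  f9: (p3, p5, p1) → 32.4918
  f10: (p3, p2, p5) → 64.5985
  f11: (p7, p6, p8) → 23.7099
  f12: (p7, p3, p8) → 68.3270
  f13: (p7, p6, p4) → 11.7184
  f14: (p7, p3, p4) → 46.3269
Σ area = 848.944

Euler characteristic 9−21+14 = 2 ✓

facets=14 area=848.944


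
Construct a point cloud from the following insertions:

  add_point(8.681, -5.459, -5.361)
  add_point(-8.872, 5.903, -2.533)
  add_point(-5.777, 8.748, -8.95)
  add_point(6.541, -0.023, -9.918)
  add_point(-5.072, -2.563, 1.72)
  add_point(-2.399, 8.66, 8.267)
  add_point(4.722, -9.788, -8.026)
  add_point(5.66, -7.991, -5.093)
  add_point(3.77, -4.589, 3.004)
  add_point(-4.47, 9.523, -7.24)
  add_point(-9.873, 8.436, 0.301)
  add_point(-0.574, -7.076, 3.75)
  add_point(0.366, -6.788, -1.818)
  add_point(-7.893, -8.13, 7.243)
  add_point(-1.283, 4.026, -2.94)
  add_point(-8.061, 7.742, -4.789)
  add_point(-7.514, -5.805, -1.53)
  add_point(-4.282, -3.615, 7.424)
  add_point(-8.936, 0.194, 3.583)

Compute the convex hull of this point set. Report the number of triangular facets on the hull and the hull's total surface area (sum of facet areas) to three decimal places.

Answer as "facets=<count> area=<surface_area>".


Hull vertices (16/19): indices [0, 1, 2, 3, 5, 6, 7, 8, 9, 10, 11, 13, 15, 16, 17, 18].

Per-facet area ½‖(b−a)×(c−a)‖:
  f1: (p2, p9, p10) → 10.3877
  f2: (p11, p13, p6) → 37.7742
  f3: (p16, p13, p6) → 60.0059
  f4: (p16, p2, p6) → 118.2590
  f5: (p16, p1, p10) → 18.4939
  f6: (p3, p2, p9) → 16.9043
  f7: (p3, p6, p0) → 23.8252
  f8: (p3, p2, p6) → 70.1853
  f9: (p7, p6, p0) → 6.2227
  f10: (p7, p11, p6) → 16.0183
  f11: (p5, p3, p0) → 81.2506
  f12: (p5, p3, p9) → 115.9604
  f13: (p5, p9, p10) → 50.0889
  f14: (p5, p13, p10) → 92.9672
  f15: (p15, p2, p10) → 4.8073
  f16: (p15, p1, p10) → 5.7999
  f17: (p15, p16, p2) → 31.2442
  f18: (p15, p16, p1) → 13.8065
  f19: (p18, p13, p10) → 1.4779
  f20: (p18, p16, p10) → 31.4229
  f21: (p18, p16, p13) → 32.8048
  f22: (p8, p7, p0) → 17.7429
  f23: (p8, p7, p11) → 22.5475
  f24: (p8, p5, p0) → 62.2821
  f25: (p8, p11, p13) → 9.2518
  f26: (p17, p5, p13) → 17.9800
  f27: (p17, p8, p13) → 23.8977
  f28: (p17, p8, p5) → 57.4858
Σ area = 1050.895

Euler characteristic 16−42+28 = 2 ✓

facets=28 area=1050.895


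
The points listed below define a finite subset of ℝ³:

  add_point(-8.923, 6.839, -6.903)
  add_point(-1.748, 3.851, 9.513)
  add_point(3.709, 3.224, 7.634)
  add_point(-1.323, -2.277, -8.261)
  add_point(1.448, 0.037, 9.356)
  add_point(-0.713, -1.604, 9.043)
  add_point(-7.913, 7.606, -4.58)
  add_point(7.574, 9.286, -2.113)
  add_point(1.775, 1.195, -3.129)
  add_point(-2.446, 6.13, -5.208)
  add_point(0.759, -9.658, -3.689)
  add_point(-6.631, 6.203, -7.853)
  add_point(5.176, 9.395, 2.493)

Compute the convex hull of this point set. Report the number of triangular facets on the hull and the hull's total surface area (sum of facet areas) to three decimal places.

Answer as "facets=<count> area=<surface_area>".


facets=18 area=754.142

Hull vertices (11/13): indices [0, 1, 2, 3, 4, 5, 6, 7, 10, 11, 12].

Area of each hull facet:
  f1: (p3, p10, p0) → 36.9544
  f2: (p3, p10, p7) → 67.9759
  f3: (p5, p10, p0) → 136.8654
  f4: (p5, p1, p0) → 49.9665
  f5: (p5, p4, p10) → 19.4484
  f6: (p5, p4, p1) → 6.7927
  f7: (p2, p10, p7) → 104.8698
  f8: (p2, p4, p10) → 34.3718
  f9: (p2, p12, p7) → 16.5443
  f10: (p2, p4, p1) → 10.3712
  f11: (p2, p12, p1) → 22.6737
  f12: (p11, p7, p0) → 15.5726
  f13: (p11, p3, p0) → 9.1595
  f14: (p11, p3, p7) → 74.6391
  f15: (p6, p1, p0) → 10.6551
  f16: (p6, p12, p1) → 80.8436
  f17: (p6, p7, p0) → 17.5280
  f18: (p6, p12, p7) → 38.9098
Σ area = 754.142

Check V−E+F: 11 − 27 + 18 = 2.


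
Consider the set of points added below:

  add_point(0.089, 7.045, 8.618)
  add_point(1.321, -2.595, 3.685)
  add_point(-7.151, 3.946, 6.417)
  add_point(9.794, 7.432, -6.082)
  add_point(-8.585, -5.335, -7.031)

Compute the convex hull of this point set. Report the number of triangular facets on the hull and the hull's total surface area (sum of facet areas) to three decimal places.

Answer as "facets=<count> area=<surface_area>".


Points on the hull: [0, 1, 2, 3, 4] (5 of 5).

Per-facet area ½‖(b−a)×(c−a)‖:
  f1: (p1, p3, p4) → 121.4290
  f2: (p1, p0, p3) → 87.1120
  f3: (p2, p3, p4) → 165.9321
  f4: (p2, p0, p3) → 69.3315
  f5: (p2, p1, p4) → 79.9275
  f6: (p2, p1, p0) → 41.6246
Σ area = 565.357

Euler: V−E+F = 5−9+6 = 2.

facets=6 area=565.357


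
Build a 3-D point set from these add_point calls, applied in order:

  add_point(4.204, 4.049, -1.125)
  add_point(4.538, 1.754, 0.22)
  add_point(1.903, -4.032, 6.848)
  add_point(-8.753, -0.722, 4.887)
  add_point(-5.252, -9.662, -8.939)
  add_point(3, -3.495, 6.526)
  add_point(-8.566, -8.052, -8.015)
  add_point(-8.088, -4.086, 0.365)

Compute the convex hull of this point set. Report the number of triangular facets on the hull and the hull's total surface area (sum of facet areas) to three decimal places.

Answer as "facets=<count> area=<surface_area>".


facets=12 area=446.960

Extreme-point indices: [0, 1, 2, 3, 4, 5, 6, 7] — 8 of 8 on the boundary.

Facet areas (half cross-product norm):
  f1: (p0, p4, p1) → 22.9998
  f2: (p7, p2, p3) → 31.8055
  f3: (p7, p2, p4) → 64.7851
  f4: (p6, p0, p3) → 109.4513
  f5: (p6, p0, p4) → 34.9263
  f6: (p6, p7, p3) → 6.7644
  f7: (p6, p7, p4) → 16.4781
  f8: (p5, p0, p1) → 5.0070
  f9: (p5, p4, p1) → 72.9881
  f10: (p5, p2, p4) → 11.1397
  f11: (p5, p2, p3) → 5.4463
  f12: (p5, p0, p3) → 65.1685
Σ area = 446.960

Euler characteristic 8−18+12 = 2 ✓


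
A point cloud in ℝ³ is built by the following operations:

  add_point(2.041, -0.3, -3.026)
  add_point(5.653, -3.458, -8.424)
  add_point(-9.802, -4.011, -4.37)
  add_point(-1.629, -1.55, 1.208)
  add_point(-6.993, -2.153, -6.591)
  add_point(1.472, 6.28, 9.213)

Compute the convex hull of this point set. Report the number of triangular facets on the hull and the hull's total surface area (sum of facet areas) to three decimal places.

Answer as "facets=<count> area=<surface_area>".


facets=8 area=343.962

6 of the 6 inputs are extreme points: [0, 1, 2, 3, 4, 5].

Area of each hull facet:
  f1: (p0, p5, p1) → 23.3701
  f2: (p4, p1, p2) → 18.0531
  f3: (p4, p0, p1) → 35.5034
  f4: (p4, p5, p2) → 39.9057
  f5: (p4, p0, p5) → 63.9109
  f6: (p3, p1, p2) → 62.3222
  f7: (p3, p5, p2) → 38.9483
  f8: (p3, p5, p1) → 61.9488
Σ area = 343.962

Euler characteristic 6−12+8 = 2 ✓


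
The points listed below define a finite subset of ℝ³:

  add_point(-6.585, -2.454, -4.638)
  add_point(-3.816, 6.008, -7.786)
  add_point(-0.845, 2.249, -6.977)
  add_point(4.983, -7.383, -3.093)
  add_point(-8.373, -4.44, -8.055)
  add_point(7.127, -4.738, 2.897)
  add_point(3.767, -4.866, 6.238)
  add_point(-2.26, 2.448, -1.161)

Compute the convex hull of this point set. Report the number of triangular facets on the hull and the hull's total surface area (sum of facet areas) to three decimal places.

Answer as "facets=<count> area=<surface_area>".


Extreme-point indices: [0, 1, 2, 3, 4, 5, 6, 7] — 8 of 8 on the boundary.

Facet areas (half cross-product norm):
  f1: (p3, p6, p4) → 69.9464
  f2: (p3, p6, p5) → 15.0924
  f3: (p7, p1, p5) → 34.3368
  f4: (p7, p6, p5) → 28.3677
  f5: (p2, p1, p5) → 19.9910
  f6: (p2, p3, p5) → 40.7037
  f7: (p2, p1, p4) → 24.5882
  f8: (p2, p3, p4) → 59.7495
  f9: (p0, p6, p4) → 20.9927
  f10: (p0, p7, p6) → 43.7939
  f11: (p0, p1, p4) → 19.7304
  f12: (p0, p7, p1) → 27.7589
Σ area = 405.052

Euler: V−E+F = 8−18+12 = 2.

facets=12 area=405.052


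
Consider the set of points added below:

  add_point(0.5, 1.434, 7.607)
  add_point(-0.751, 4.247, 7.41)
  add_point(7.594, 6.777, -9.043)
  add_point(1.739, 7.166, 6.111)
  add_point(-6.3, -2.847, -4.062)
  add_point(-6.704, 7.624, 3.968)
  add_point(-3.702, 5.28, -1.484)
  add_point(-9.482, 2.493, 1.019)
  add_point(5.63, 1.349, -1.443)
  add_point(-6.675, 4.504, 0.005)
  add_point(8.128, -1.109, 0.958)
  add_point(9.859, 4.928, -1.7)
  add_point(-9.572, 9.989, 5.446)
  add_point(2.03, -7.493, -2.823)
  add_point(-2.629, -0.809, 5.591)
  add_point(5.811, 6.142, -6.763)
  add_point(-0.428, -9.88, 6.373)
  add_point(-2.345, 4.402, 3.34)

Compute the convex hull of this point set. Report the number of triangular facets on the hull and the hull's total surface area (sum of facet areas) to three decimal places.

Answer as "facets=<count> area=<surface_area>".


Hull vertices (12/18): indices [0, 1, 2, 3, 4, 7, 9, 10, 11, 12, 13, 16].

Per-facet area ½‖(b−a)×(c−a)‖:
  f1: (p3, p2, p12) → 90.4567
  f2: (p3, p2, p11) → 41.9230
  f3: (p7, p16, p12) → 61.4601
  f4: (p7, p4, p16) → 55.7205
  f5: (p13, p4, p16) → 47.1836
  f6: (p13, p4, p2) → 78.2879
  f7: (p1, p3, p12) → 21.6446
  f8: (p10, p3, p11) → 37.6922
  f9: (p10, p13, p16) → 47.0700
  f10: (p10, p2, p11) → 23.3942
  f11: (p10, p13, p2) → 61.0368
  f12: (p9, p4, p2) → 70.5446
  f13: (p9, p7, p4) → 14.3495
  f14: (p9, p2, p12) → 58.4971
  f15: (p9, p7, p12) → 14.7895
  f16: (p0, p10, p16) → 57.6645
  f17: (p0, p10, p3) → 31.4812
  f18: (p0, p1, p3) → 5.6460
  f19: (p0, p16, p12) → 63.6242
  f20: (p0, p1, p12) → 9.0918
Σ area = 891.558

Euler characteristic 12−30+20 = 2 ✓

facets=20 area=891.558


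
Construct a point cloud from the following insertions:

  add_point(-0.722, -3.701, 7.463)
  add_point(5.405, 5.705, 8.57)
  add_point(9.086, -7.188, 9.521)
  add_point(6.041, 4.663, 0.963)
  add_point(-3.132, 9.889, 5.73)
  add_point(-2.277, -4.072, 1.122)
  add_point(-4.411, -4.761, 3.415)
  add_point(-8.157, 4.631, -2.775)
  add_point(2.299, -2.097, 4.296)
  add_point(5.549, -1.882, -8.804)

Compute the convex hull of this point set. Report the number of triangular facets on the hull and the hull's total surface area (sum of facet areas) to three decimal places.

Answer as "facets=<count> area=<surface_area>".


Hull vertices (8/10): indices [0, 1, 2, 3, 4, 6, 7, 9].

Per-facet area ½‖(b−a)×(c−a)‖:
  f1: (p9, p4, p7) → 90.9842
  f2: (p6, p4, p7) → 65.4114
  f3: (p6, p9, p7) → 89.1936
  f4: (p6, p9, p2) → 117.3406
  f5: (p0, p6, p2) → 21.4343
  f6: (p0, p6, p4) → 38.7917
  f7: (p0, p1, p2) → 57.9900
  f8: (p0, p1, p4) → 55.3800
  f9: (p3, p9, p4) → 56.4937
  f10: (p3, p1, p4) → 37.7630
  f11: (p3, p9, p2) → 87.7741
  f12: (p3, p1, p2) → 51.6039
Σ area = 770.161

Euler characteristic 8−18+12 = 2 ✓

facets=12 area=770.161


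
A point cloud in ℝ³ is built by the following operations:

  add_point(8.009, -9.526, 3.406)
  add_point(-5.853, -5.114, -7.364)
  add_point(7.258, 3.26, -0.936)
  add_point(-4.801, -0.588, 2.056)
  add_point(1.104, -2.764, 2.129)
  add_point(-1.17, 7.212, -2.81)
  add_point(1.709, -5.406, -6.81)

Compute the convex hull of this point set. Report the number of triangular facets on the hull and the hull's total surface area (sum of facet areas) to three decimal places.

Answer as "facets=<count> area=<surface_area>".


Hull vertices (7/7): indices [0, 1, 2, 3, 4, 5, 6].

Per-facet area ½‖(b−a)×(c−a)‖:
  f1: (p3, p0, p1) → 82.0304
  f2: (p3, p5, p1) → 51.8029
  f3: (p3, p2, p5) → 46.6950
  f4: (p6, p0, p1) → 39.6892
  f5: (p6, p2, p0) → 69.0937
  f6: (p6, p5, p1) → 50.0631
  f7: (p6, p2, p5) → 55.0106
  f8: (p4, p2, p0) → 44.5419
  f9: (p4, p3, p0) → 12.9900
  f10: (p4, p3, p2) → 26.3638
Σ area = 478.281

Euler: V−E+F = 7−15+10 = 2.

facets=10 area=478.281


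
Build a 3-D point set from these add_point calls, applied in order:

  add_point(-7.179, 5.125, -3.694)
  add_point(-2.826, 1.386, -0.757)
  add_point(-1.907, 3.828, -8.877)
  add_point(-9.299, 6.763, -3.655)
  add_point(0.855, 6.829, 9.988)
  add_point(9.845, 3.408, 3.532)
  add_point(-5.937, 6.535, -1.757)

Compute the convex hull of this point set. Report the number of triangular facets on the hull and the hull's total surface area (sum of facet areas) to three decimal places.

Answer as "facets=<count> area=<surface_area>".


7 of the 7 inputs are extreme points: [0, 1, 2, 3, 4, 5, 6].

Facet areas (half cross-product norm):
  f1: (p4, p1, p3) → 54.5545
  f2: (p4, p1, p5) → 67.5925
  f3: (p2, p1, p5) → 56.9688
  f4: (p6, p4, p3) → 13.4557
  f5: (p6, p4, p5) → 78.2089
  f6: (p6, p2, p3) → 16.6610
  f7: (p6, p2, p5) → 70.9162
  f8: (p0, p1, p3) → 4.0655
  f9: (p0, p2, p3) → 7.4519
  f10: (p0, p2, p1) → 23.3614
Σ area = 393.236

Euler characteristic 7−15+10 = 2 ✓

facets=10 area=393.236


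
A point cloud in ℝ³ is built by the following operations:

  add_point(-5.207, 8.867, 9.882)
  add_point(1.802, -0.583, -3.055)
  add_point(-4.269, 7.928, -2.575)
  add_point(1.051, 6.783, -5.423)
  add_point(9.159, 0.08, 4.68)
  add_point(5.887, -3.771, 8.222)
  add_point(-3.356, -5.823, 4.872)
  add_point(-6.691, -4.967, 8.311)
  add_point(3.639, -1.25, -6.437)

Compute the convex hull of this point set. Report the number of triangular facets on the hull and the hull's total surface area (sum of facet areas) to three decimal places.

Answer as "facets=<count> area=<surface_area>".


8 of the 9 inputs are extreme points: [0, 2, 3, 4, 5, 6, 7, 8].

Triangle areas on the boundary:
  f1: (p2, p0, p7) → 86.3080
  f2: (p2, p8, p7) → 104.5562
  f3: (p5, p0, p7) → 86.7010
  f4: (p5, p0, p4) → 52.0390
  f5: (p5, p8, p4) → 37.6563
  f6: (p3, p8, p4) → 52.9161
  f7: (p3, p2, p8) → 22.6791
  f8: (p3, p0, p4) → 112.9195
  f9: (p3, p2, p0) → 32.3829
  f10: (p6, p8, p7) → 17.9108
  f11: (p6, p5, p7) → 22.8076
  f12: (p6, p5, p8) → 68.2602
Σ area = 697.137

Euler: V−E+F = 8−18+12 = 2.

facets=12 area=697.137


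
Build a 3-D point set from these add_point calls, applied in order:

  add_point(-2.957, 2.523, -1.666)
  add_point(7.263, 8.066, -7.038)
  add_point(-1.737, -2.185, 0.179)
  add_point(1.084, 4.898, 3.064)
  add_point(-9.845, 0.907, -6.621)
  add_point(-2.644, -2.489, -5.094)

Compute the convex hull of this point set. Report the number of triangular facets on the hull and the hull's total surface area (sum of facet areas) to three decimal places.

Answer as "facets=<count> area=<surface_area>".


facets=6 area=302.467

Extreme-point indices: [1, 2, 3, 4, 5] — 5 of 6 on the boundary.

Facet areas (half cross-product norm):
  f1: (p5, p1, p4) → 56.9258
  f2: (p3, p1, p4) → 92.3643
  f3: (p2, p5, p4) → 20.6385
  f4: (p2, p3, p4) → 43.7390
  f5: (p2, p5, p1) → 39.1252
  f6: (p2, p3, p1) → 49.6745
Σ area = 302.467

Euler: V−E+F = 5−9+6 = 2.


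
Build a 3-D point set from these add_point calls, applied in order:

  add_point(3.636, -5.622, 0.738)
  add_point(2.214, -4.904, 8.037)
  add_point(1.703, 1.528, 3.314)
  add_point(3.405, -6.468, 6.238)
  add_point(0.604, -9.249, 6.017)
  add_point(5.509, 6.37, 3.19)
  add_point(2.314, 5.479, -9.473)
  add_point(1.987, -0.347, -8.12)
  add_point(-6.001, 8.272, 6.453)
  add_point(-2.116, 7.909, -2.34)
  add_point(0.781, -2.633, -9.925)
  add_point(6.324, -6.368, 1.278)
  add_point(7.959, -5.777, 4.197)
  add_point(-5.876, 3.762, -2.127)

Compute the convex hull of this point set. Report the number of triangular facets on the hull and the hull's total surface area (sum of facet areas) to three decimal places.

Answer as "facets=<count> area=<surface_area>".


Hull vertices (10/14): indices [1, 4, 5, 6, 8, 9, 10, 11, 12, 13].

Facet areas (half cross-product norm):
  f1: (p1, p4, p8) → 33.7558
  f2: (p1, p4, p12) → 17.5662
  f3: (p1, p5, p8) → 75.2484
  f4: (p1, p5, p12) → 42.0276
  f5: (p13, p4, p8) → 80.5899
  f6: (p13, p10, p4) → 95.6388
  f7: (p11, p4, p12) → 13.4629
  f8: (p11, p10, p4) → 49.4198
  f9: (p6, p5, p12) → 81.2254
  f10: (p6, p11, p12) → 23.3602
  f11: (p6, p11, p10) → 53.2760
  f12: (p6, p13, p10) → 44.5509
  f13: (p9, p5, p8) → 44.9708
  f14: (p9, p6, p5) → 41.7026
  f15: (p9, p13, p8) → 25.8832
  f16: (p9, p6, p13) → 24.1463
Σ area = 746.825

Euler: V−E+F = 10−24+16 = 2.

facets=16 area=746.825


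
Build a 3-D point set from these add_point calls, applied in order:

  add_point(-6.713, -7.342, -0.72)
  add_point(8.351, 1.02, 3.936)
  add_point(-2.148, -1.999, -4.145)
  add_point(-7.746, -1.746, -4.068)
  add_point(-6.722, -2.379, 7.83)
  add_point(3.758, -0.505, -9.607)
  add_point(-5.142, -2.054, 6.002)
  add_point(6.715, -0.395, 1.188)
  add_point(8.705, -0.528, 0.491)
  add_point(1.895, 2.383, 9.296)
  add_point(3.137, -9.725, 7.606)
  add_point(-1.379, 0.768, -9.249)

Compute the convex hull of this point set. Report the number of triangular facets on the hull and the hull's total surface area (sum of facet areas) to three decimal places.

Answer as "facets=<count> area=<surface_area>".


Extreme-point indices: [0, 1, 3, 4, 5, 8, 9, 10, 11] — 9 of 12 on the boundary.

Facet areas (half cross-product norm):
  f1: (p4, p9, p3) → 58.3711
  f2: (p4, p9, p10) → 55.9406
  f3: (p5, p10, p8) → 68.9831
  f4: (p0, p5, p10) → 100.4031
  f5: (p0, p4, p3) → 32.6330
  f6: (p0, p4, p10) → 57.6615
  f7: (p11, p9, p3) → 72.9100
  f8: (p11, p0, p3) → 25.4748
  f9: (p11, p0, p5) → 32.7598
  f10: (p1, p5, p8) → 13.5131
  f11: (p1, p10, p8) → 23.6736
  f12: (p1, p9, p10) → 49.4594
  f13: (p1, p11, p9) → 69.5385
  f14: (p1, p11, p5) → 37.2068
Σ area = 698.528

Euler characteristic 9−21+14 = 2 ✓

facets=14 area=698.528


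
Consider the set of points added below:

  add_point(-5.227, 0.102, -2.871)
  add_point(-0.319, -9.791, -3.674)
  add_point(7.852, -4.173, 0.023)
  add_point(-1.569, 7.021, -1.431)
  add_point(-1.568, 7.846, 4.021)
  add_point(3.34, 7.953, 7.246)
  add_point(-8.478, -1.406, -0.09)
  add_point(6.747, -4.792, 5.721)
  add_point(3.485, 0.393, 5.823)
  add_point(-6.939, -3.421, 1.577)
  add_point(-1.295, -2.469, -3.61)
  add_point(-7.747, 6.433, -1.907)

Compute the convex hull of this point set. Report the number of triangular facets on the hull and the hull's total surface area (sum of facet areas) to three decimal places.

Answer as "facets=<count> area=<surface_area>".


Points on the hull: [0, 1, 2, 3, 4, 5, 6, 7, 8, 9, 10, 11] (12 of 12).

Per-facet area ½‖(b−a)×(c−a)‖:
  f1: (p3, p5, p2) → 69.5117
  f2: (p7, p5, p2) → 38.6920
  f3: (p7, p1, p2) → 30.5883
  f4: (p4, p3, p5) → 13.5697
  f5: (p11, p4, p6) → 34.9783
  f6: (p11, p4, p3) → 17.0906
  f7: (p10, p1, p2) → 35.3413
  f8: (p10, p3, p2) → 48.3495
  f9: (p10, p11, p3) → 30.2139
  f10: (p8, p7, p5) → 12.6164
  f11: (p9, p1, p6) → 14.3821
  f12: (p9, p7, p1) → 65.3627
  f13: (p9, p8, p7) → 35.7456
  f14: (p9, p8, p5) → 42.5672
  f15: (p9, p4, p6) → 18.5883
  f16: (p9, p4, p5) → 32.8802
  f17: (p0, p10, p1) → 13.4017
  f18: (p0, p10, p11) → 9.3228
  f19: (p0, p1, p6) → 25.0607
  f20: (p0, p11, p6) → 15.5948
Σ area = 603.858

Euler characteristic 12−30+20 = 2 ✓

facets=20 area=603.858


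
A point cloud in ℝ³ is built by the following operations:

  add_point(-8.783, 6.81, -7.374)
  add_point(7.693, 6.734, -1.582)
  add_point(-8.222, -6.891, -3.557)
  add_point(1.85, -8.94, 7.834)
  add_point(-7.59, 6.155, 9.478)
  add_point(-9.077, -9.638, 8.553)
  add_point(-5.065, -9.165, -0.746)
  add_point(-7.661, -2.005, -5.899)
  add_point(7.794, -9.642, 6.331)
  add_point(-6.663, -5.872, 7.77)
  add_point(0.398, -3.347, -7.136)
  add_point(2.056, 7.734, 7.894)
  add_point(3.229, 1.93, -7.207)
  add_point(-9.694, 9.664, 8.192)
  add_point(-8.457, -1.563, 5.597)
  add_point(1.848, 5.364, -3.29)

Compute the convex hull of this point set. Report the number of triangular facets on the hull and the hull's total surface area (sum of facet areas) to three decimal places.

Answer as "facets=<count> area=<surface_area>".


13 of the 16 inputs are extreme points: [0, 1, 2, 3, 4, 5, 6, 7, 8, 10, 11, 12, 13].

Area of each hull facet:
  f1: (p1, p0, p13) → 133.2547
  f2: (p5, p0, p13) → 151.0318
  f3: (p5, p4, p13) → 22.5443
  f4: (p12, p1, p8) → 76.7409
  f5: (p12, p1, p0) → 53.8099
  f6: (p11, p1, p8) → 96.4076
  f7: (p11, p4, p13) → 20.2591
  f8: (p11, p1, p13) → 55.5663
  f9: (p3, p5, p8) → 8.5107
  f10: (p3, p5, p4) → 86.1572
  f11: (p3, p11, p8) → 51.1809
  f12: (p3, p11, p4) → 81.3443
  f13: (p2, p5, p0) → 78.1609
  f14: (p10, p12, p0) → 38.6079
  f15: (p10, p12, p8) → 49.2765
  f16: (p7, p2, p0) → 8.6782
  f17: (p7, p10, p0) → 35.9765
  f18: (p7, p10, p2) → 22.5015
  f19: (p6, p10, p8) → 74.2419
  f20: (p6, p10, p2) → 23.5251
  f21: (p6, p5, p8) → 74.0943
  f22: (p6, p2, p5) → 23.2195
Σ area = 1265.090

Check V−E+F: 13 − 33 + 22 = 2.

facets=22 area=1265.090


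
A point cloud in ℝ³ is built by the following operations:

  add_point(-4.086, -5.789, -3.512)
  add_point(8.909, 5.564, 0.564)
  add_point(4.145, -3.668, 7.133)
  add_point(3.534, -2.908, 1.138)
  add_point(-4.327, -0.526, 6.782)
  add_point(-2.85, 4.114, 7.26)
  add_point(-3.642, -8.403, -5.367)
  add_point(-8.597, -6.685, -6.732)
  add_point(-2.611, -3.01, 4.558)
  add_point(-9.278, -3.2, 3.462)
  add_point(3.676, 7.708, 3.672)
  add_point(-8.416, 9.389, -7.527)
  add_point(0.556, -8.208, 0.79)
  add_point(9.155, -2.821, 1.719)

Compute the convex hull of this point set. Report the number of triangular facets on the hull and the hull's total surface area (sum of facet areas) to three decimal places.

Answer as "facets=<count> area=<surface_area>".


11 of the 14 inputs are extreme points: [1, 2, 4, 5, 6, 7, 9, 10, 11, 12, 13].

Facet areas (half cross-product norm):
  f1: (p12, p6, p9) → 40.6060
  f2: (p12, p6, p13) → 31.3522
  f3: (p7, p11, p9) → 83.5179
  f4: (p7, p6, p9) → 29.1602
  f5: (p7, p6, p11) → 41.3343
  f6: (p2, p12, p9) → 48.6981
  f7: (p2, p12, p13) → 31.2563
  f8: (p1, p10, p11) → 50.9899
  f9: (p1, p6, p13) → 63.8718
  f10: (p1, p6, p11) → 160.0827
  f11: (p1, p2, p13) → 30.8461
  f12: (p1, p2, p10) → 37.5433
  f13: (p5, p2, p10) → 42.3054
  f14: (p5, p11, p9) → 82.8589
  f15: (p5, p10, p11) → 66.5184
  f16: (p4, p2, p9) → 23.9044
  f17: (p4, p5, p9) → 11.9151
  f18: (p4, p5, p2) → 22.1017
Σ area = 898.863

Euler: V−E+F = 11−27+18 = 2.

facets=18 area=898.863


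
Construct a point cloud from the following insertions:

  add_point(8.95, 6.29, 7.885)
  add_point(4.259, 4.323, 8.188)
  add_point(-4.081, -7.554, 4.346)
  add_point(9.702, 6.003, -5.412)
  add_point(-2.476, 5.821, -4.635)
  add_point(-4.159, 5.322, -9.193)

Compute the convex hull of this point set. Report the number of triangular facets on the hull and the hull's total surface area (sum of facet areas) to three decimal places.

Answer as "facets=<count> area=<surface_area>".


Points on the hull: [0, 1, 2, 3, 4, 5] (6 of 6).

Area of each hull facet:
  f1: (p2, p3, p5) → 132.6010
  f2: (p0, p2, p3) → 127.1486
  f3: (p1, p0, p2) → 22.8694
  f4: (p4, p3, p5) → 28.5601
  f5: (p4, p0, p3) → 80.7045
  f6: (p4, p1, p0) → 34.9735
  f7: (p4, p2, p5) → 36.2541
  f8: (p4, p1, p2) → 100.1331
Σ area = 563.245

Euler: V−E+F = 6−12+8 = 2.

facets=8 area=563.245


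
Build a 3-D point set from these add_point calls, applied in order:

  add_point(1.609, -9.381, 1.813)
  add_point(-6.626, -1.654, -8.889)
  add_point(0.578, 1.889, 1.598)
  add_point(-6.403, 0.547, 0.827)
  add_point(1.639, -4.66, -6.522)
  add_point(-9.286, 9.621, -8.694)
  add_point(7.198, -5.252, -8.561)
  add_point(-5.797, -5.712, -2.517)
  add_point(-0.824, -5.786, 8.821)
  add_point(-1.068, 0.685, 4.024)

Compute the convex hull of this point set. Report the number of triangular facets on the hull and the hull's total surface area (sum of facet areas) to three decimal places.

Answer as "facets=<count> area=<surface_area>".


Points on the hull: [0, 1, 2, 3, 5, 6, 7, 8, 9] (9 of 10).

Facet areas (half cross-product norm):
  f1: (p1, p6, p5) → 73.2023
  f2: (p2, p6, p5) → 113.8278
  f3: (p7, p1, p5) → 37.3190
  f4: (p7, p0, p6) → 57.4983
  f5: (p7, p1, p6) → 52.4380
  f6: (p8, p0, p6) → 37.0432
  f7: (p8, p2, p6) → 73.5007
  f8: (p8, p7, p0) → 38.4559
  f9: (p9, p2, p5) → 24.0638
  f10: (p9, p8, p2) → 8.5192
  f11: (p3, p7, p5) → 46.0523
  f12: (p3, p8, p7) → 40.5878
  f13: (p3, p9, p5) → 35.4626
  f14: (p3, p9, p8) → 23.7991
Σ area = 661.770

Euler characteristic 9−21+14 = 2 ✓

facets=14 area=661.770


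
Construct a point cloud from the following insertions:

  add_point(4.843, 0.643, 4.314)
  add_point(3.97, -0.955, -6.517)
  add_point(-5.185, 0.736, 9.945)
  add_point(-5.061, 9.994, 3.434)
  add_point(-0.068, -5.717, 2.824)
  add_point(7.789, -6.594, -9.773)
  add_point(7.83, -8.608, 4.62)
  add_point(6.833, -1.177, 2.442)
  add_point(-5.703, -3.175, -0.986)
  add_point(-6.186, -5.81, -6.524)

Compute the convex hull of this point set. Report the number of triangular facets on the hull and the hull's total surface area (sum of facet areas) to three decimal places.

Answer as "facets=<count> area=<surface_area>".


facets=14 area=775.476

Hull vertices (9/10): indices [0, 1, 2, 3, 4, 5, 6, 7, 9].

Area of each hull facet:
  f1: (p5, p6, p9) → 102.0049
  f2: (p2, p3, p9) → 97.7308
  f3: (p1, p3, p9) → 95.6446
  f4: (p1, p5, p9) → 42.1046
  f5: (p4, p6, p9) → 35.4540
  f6: (p4, p2, p9) → 58.1157
  f7: (p4, p2, p6) → 40.6973
  f8: (p7, p5, p6) → 51.7843
  f9: (p7, p1, p5) → 34.4790
  f10: (p7, p1, p3) → 75.6461
  f11: (p0, p2, p3) → 62.3997
  f12: (p0, p7, p3) → 13.9387
  f13: (p0, p2, p6) → 54.0064
  f14: (p0, p7, p6) → 11.4702
Σ area = 775.476

Check V−E+F: 9 − 21 + 14 = 2.


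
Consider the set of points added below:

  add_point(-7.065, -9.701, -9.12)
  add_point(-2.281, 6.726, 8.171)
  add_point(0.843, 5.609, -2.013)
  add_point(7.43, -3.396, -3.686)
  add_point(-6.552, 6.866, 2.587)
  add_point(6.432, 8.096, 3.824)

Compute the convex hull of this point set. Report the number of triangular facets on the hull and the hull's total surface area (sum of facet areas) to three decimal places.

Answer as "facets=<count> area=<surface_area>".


facets=8 area=576.714

Hull vertices (6/6): indices [0, 1, 2, 3, 4, 5].

Triangle areas on the boundary:
  f1: (p1, p3, p0) → 153.3734
  f2: (p5, p1, p3) → 66.4526
  f3: (p4, p1, p0) → 63.4482
  f4: (p4, p5, p1) → 33.9781
  f5: (p2, p3, p0) → 93.1166
  f6: (p2, p5, p3) → 47.6386
  f7: (p2, p4, p0) → 81.9425
  f8: (p2, p4, p5) → 36.7644
Σ area = 576.714

Euler: V−E+F = 6−12+8 = 2.


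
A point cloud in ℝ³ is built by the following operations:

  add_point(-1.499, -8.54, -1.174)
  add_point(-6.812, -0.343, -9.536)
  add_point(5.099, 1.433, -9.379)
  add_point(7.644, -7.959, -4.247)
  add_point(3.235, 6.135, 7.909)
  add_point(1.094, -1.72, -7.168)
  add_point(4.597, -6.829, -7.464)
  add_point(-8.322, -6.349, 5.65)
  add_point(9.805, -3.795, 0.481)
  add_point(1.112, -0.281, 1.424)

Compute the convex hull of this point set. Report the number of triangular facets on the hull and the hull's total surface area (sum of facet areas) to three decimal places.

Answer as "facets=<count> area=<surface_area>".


facets=12 area=776.741

8 of the 10 inputs are extreme points: [0, 1, 2, 3, 4, 6, 7, 8].

Facet areas (half cross-product norm):
  f1: (p4, p8, p7) → 115.9769
  f2: (p1, p4, p7) → 137.6925
  f3: (p2, p4, p8) → 84.8520
  f4: (p2, p1, p4) → 108.3269
  f5: (p6, p2, p1) → 50.1387
  f6: (p0, p1, p7) → 63.6048
  f7: (p0, p6, p1) → 54.7676
  f8: (p3, p2, p8) → 36.3375
  f9: (p3, p6, p2) → 18.1261
  f10: (p3, p0, p6) → 20.3263
  f11: (p3, p8, p7) → 62.0649
  f12: (p3, p0, p7) → 24.5269
Σ area = 776.741

Check V−E+F: 8 − 18 + 12 = 2.


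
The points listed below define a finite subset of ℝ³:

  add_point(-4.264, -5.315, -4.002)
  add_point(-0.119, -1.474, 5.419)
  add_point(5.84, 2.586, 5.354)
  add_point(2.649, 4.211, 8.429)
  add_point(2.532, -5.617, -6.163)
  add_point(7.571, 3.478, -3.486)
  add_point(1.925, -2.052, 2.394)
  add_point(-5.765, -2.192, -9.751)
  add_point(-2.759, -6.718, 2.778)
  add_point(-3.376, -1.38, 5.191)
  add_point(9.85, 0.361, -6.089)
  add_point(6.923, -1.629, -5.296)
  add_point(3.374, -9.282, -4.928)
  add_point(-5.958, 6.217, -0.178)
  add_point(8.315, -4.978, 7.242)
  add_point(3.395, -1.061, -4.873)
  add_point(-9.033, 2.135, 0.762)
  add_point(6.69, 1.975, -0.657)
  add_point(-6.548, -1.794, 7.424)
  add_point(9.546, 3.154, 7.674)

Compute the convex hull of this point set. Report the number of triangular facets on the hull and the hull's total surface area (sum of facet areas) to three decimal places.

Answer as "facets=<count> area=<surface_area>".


12 of the 20 inputs are extreme points: [0, 3, 5, 7, 8, 10, 12, 13, 14, 16, 18, 19].

Area of each hull facet:
  f1: (p7, p12, p10) → 72.7725
  f2: (p5, p7, p10) → 36.7155
  f3: (p19, p5, p10) → 23.6304
  f4: (p13, p18, p16) → 19.7933
  f5: (p13, p18, p3) → 56.5112
  f6: (p13, p7, p16) → 30.7129
  f7: (p13, p5, p7) → 85.7814
  f8: (p13, p19, p3) → 33.4391
  f9: (p13, p19, p5) → 80.3332
  f10: (p0, p7, p12) → 27.5360
  f11: (p0, p7, p16) → 33.6857
  f12: (p0, p18, p16) → 40.5386
  f13: (p8, p0, p12) → 30.1892
  f14: (p8, p0, p18) → 25.8105
  f15: (p14, p18, p3) → 59.8562
  f16: (p14, p19, p3) → 28.9003
  f17: (p14, p8, p18) → 46.3750
  f18: (p14, p8, p12) → 59.6539
  f19: (p14, p12, p10) → 75.0161
  f20: (p14, p19, p10) → 56.0893
Σ area = 923.340

Euler characteristic 12−30+20 = 2 ✓

facets=20 area=923.340
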